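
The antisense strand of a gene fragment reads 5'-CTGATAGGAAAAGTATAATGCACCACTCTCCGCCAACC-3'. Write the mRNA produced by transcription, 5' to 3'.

5'-GGUUGGCGGAGAGUGGUGCAUUAUACUUUUCCUAUCAG-3'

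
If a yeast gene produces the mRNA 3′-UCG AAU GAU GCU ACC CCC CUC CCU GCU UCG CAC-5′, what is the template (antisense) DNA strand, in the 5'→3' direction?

Written 5'→3' the mRNA is CACGCUUCGUCCCUCCCCCCAUCGUAGUAAGCU, so the coding DNA strand is CACGCTTCGTCCCTCCCCCCATCGTAGTAAGCT. The template is its reverse complement.

5'-AGCTTACTACGATGGGGGGAGGGACGAAGCGTG-3'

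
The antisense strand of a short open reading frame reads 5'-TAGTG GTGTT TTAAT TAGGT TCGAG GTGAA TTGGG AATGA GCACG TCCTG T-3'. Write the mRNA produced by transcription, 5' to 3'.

5'-ACAGGACGUGCUCAUUCCCAAUUCACCUCGAACCUAAUUAAAACACCACUA-3'

The mRNA has the sequence of the coding strand (reverse complement of the template) with T→U. Reverse complement of TAGTGGTGTTTTAATTAGGTTCGAGGTGAATTGGGAATGAGCACGTCCTGT is ACAGGACGTGCTCATTCCCAATTCACCTCGAACCTAATTAAAACACCACTA; then T→U.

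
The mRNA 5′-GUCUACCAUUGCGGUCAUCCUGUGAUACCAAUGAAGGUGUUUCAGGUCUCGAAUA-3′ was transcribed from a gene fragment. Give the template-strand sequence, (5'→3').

Replace U with T to get the coding DNA strand: GTCTACCATTGCGGTCATCCTGTGATACCAATGAAGGTGTTTCAGGTCTCGAATA. The template strand is its reverse complement (complement CAGATGGTAACGCCAGTAGGACACTATGGTTACTTCCACAAAGTCCAGAGCTTAT, then reverse).

5′-TATTCGAGACCTGAAACACCTTCATTGGTATCACAGGATGACCGCAATGGTAGAC-3′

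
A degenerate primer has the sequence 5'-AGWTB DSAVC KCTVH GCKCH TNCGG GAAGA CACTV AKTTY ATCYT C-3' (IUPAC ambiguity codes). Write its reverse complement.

5′-GARGATRAAMTBAGTGTCTTCCCGNADGMGCDBAGMGBTSHVAWCT-3′

Standard pairs A↔T, G↔C; ambiguity codes pair Y↔R, K↔M, W↔W, S↔S, B↔V, D↔H, N↔N. Complement (TCWAVHSTBGMGABDCGMGDANGCCCTTCTGTGABTMAARTAGRAG), then reverse for 5'→3'.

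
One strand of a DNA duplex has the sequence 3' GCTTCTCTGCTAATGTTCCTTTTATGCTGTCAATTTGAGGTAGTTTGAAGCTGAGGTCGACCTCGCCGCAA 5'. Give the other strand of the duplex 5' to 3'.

5'-CGAAGAGACGATTACAAGGAAAATACGACAGTTAAACTCCATCAAACTTCGACTCCAGCTGGAGCGGCGTT-3'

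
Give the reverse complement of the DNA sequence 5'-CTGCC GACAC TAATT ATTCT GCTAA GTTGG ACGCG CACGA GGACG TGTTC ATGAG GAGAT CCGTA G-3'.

5′-CTACGGATCTCCTCATGAACACGTCCTCGTGCGCGTCCAACTTAGCAGAATAATTAGTGTCGGCAG-3′

Complement each base (A↔T, G↔C): GACGGCTGTGATTAATAAGACGATTCAACCTGCGCGTGCTCCTGCACAAGTACTCCTCTAGGCATC. Then reverse.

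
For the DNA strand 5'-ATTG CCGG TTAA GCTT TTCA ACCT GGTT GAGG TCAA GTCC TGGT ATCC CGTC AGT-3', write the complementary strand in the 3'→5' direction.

3'-TAACGGCCAATTCGAAAAGTTGGACCAACTCCAGTTCAGGACCATAGGGCAGTCA-5'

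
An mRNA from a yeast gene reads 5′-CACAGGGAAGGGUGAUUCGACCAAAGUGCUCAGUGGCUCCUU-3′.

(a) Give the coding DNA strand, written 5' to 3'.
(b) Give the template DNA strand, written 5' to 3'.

(a) The coding strand matches the mRNA with U→T.
(b) The template strand is the reverse complement of the coding strand.

(a) 5′-CACAGGGAAGGGTGATTCGACCAAAGTGCTCAGTGGCTCCTT-3′
(b) 5'-AAGGAGCCACTGAGCACTTTGGTCGAATCACCCTTCCCTGTG-3'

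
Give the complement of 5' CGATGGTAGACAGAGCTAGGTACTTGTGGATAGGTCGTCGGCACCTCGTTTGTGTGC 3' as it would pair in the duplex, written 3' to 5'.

Base-pairing A↔T, G↔C gives the complement. The complementary strand is antiparallel, so paired with a 5'→3' strand it runs 3'→5'.

3′-GCTACCATCTGTCTCGATCCATGAACACCTATCCAGCAGCCGTGGAGCAAACACACG-5′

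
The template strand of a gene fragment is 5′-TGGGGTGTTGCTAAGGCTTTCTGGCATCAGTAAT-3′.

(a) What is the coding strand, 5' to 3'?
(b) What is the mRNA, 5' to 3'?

(a) 5'-ATTACTGATGCCAGAAAGCCTTAGCAACACCCCA-3'
(b) 5'-AUUACUGAUGCCAGAAAGCCUUAGCAACACCCCA-3'

(a) The coding strand is the reverse complement of the template: complement ACCCCACAACGATTCCGAAAGACCGTAGTCATTA, then reverse.
(b) mRNA has the coding-strand sequence with T→U.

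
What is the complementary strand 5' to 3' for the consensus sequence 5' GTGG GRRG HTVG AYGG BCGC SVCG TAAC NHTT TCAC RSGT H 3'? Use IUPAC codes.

Standard pairs A↔T, G↔C; ambiguity codes pair R↔Y, S↔S, B↔V, H↔D, N↔N. Complement (CACCCYYCDABCTRCCVGCGSBGCATTGNDAAAGTGYSCAD), then reverse for 5'→3'.

5'-DACSYGTGAAADNGTTACGBSGCGVCCRTCBADCYYCCCAC-3'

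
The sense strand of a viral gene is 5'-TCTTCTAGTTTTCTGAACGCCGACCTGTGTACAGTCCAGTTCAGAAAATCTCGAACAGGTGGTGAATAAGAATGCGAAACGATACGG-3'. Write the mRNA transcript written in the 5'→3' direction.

mRNA has the coding-strand sequence with U in place of T.

5′-UCUUCUAGUUUUCUGAACGCCGACCUGUGUACAGUCCAGUUCAGAAAAUCUCGAACAGGUGGUGAAUAAGAAUGCGAAACGAUACGG-3′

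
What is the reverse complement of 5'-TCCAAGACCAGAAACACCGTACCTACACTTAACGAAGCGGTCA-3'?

Reading the sequence 3'→5' and pairing each base (A↔T, G↔C) gives the reverse complement directly.

5'-TGACCGCTTCGTTAAGTGTAGGTACGGTGTTTCTGGTCTTGGA-3'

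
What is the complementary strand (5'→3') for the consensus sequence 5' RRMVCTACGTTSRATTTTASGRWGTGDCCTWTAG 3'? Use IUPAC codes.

5′-CTAWAGGHCACWYCSTAAAATYSAACGTAGBKYY-3′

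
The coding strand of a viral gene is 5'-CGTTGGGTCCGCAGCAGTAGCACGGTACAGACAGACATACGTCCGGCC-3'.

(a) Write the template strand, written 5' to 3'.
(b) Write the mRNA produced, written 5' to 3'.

(a) 5'-GGCCGGACGTATGTCTGTCTGTACCGTGCTACTGCTGCGGACCCAACG-3'
(b) 5'-CGUUGGGUCCGCAGCAGUAGCACGGUACAGACAGACAUACGUCCGGCC-3'

(a) The template strand is the reverse complement of the coding strand: complement GCAACCCAGGCGTCGTCATCGTGCCATGTCTGTCTGTATGCAGGCCGG, then reverse.
(b) mRNA matches the coding strand with T→U.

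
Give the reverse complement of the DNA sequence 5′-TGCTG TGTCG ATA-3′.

5′-TATCGACACAGCA-3′

Reading the sequence 3'→5' and pairing each base (A↔T, G↔C) gives the reverse complement directly.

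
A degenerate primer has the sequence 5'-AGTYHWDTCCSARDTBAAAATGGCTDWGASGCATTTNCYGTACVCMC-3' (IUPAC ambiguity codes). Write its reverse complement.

Standard pairs A↔T, G↔C; ambiguity codes pair R↔Y, M↔K, W↔W, S↔S, B↔V, D↔H, N↔N. Complement (TCARDWHAGGSTYHAVTTTTACCGAHWCTSCGTAAANGRCATGBGKG), then reverse for 5'→3'.

5'-GKGBGTACRGNAAATGCSTCWHAGCCATTTTVAHYTSGGAHWDRACT-3'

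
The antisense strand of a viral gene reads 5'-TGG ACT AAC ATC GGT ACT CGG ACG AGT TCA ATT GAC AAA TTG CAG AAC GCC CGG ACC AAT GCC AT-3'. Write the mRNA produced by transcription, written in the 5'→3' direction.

The mRNA has the sequence of the coding strand (reverse complement of the template) with T→U. Reverse complement of TGGACTAACATCGGTACTCGGACGAGTTCAATTGACAAATTGCAGAACGCCCGGACCAATGCCAT is ATGGCATTGGTCCGGGCGTTCTGCAATTTGTCAATTGAACTCGTCCGAGTACCGATGTTAGTCCA; then T→U.

5'-AUGGCAUUGGUCCGGGCGUUCUGCAAUUUGUCAAUUGAACUCGUCCGAGUACCGAUGUUAGUCCA-3'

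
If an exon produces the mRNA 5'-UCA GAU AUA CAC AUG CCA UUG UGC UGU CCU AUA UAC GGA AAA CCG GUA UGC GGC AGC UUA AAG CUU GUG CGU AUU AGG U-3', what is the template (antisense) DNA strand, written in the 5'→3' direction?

5′-ACCTAATACGCACAAGCTTTAAGCTGCCGCATACCGGTTTTCCGTATATAGGACAGCACAATGGCATGTGTATATCTGA-3′

Replace U with T to get the coding DNA strand: TCAGATATACACATGCCATTGTGCTGTCCTATATACGGAAAACCGGTATGCGGCAGCTTAAAGCTTGTGCGTATTAGGT. The template strand is its reverse complement (complement AGTCTATATGTGTACGGTAACACGACAGGATATATGCCTTTTGGCCATACGCCGTCGAATTTCGAACACGCATAATCCA, then reverse).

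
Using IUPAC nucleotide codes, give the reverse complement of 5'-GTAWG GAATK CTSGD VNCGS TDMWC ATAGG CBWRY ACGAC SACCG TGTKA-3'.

Standard pairs A↔T, G↔C; ambiguity codes pair R↔Y, M↔K, W↔W, S↔S, B↔V, D↔H, N↔N. Complement (CATWCCTTAMGASCHBNGCSAHKWGTATCCGVWYRTGCTGSTGGCACAMT), then reverse for 5'→3'.

5'-TMACACGGTSGTCGTRYWVGCCTATGWKHASCGNBHCSAGMATTCCWTAC-3'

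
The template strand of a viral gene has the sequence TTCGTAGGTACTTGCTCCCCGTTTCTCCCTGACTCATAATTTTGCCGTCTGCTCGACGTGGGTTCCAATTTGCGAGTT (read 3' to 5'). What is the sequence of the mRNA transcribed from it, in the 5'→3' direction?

5'-AAGCAUCCAUGAACGAGGGGCAAAGAGGGACUGAGUAUUAAAACGGCAGACGAGCUGCACCCAAGGUUAAACGCUCAA-3'

Reading the template 3'→5' as shown, RNA polymerase pairs each base (A→U, T→A, G↔C) to build mRNA 5'→3' directly.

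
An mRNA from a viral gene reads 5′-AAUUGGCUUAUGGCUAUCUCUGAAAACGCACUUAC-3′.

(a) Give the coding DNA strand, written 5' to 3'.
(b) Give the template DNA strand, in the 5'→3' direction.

(a) 5'-AATTGGCTTATGGCTATCTCTGAAAACGCACTTAC-3'
(b) 5'-GTAAGTGCGTTTTCAGAGATAGCCATAAGCCAATT-3'

(a) The coding strand matches the mRNA with U→T.
(b) The template strand is the reverse complement of the coding strand.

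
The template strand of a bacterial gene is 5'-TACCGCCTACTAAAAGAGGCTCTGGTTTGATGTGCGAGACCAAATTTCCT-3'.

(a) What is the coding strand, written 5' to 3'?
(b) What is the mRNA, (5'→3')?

(a) 5'-AGGAAATTTGGTCTCGCACATCAAACCAGAGCCTCTTTTAGTAGGCGGTA-3'
(b) 5'-AGGAAAUUUGGUCUCGCACAUCAAACCAGAGCCUCUUUUAGUAGGCGGUA-3'

(a) The coding strand is the reverse complement of the template: complement ATGGCGGATGATTTTCTCCGAGACCAAACTACACGCTCTGGTTTAAAGGA, then reverse.
(b) mRNA has the coding-strand sequence with T→U.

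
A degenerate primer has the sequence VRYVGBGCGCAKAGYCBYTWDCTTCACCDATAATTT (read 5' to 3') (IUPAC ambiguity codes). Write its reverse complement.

5′-AAATTATHGGTGAAGHWARVGRCTMTGCGCVCBRYB-3′

Standard pairs A↔T, G↔C; ambiguity codes pair R↔Y, K↔M, W↔W, B↔V, D↔H. Complement (BYRBCVCGCGTMTCRGVRAWHGAAGTGGHTATTAAA), then reverse for 5'→3'.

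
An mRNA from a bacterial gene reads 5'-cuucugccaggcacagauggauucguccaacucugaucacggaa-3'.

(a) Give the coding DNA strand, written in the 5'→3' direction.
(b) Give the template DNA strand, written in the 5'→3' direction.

(a) 5'-CTTCTGCCAGGCACAGATGGATTCGTCCAACTCTGATCACGGAA-3'
(b) 5′-TTCCGTGATCAGAGTTGGACGAATCCATCTGTGCCTGGCAGAAG-3′

(a) The coding strand matches the mRNA with U→T.
(b) The template strand is the reverse complement of the coding strand.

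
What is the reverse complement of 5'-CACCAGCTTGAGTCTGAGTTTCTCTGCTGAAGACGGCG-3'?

Reading the sequence 3'→5' and pairing each base (A↔T, G↔C) gives the reverse complement directly.

5'-CGCCGTCTTCAGCAGAGAAACTCAGACTCAAGCTGGTG-3'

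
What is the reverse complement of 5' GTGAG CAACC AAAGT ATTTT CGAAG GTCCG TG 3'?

Reading the sequence 3'→5' and pairing each base (A↔T, G↔C) gives the reverse complement directly.

5′-CACGGACCTTCGAAAATACTTTGGTTGCTCAC-3′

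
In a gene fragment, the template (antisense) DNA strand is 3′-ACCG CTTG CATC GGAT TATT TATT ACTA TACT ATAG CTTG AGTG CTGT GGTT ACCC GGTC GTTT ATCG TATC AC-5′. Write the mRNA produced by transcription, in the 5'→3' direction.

Reading the template 3'→5' as shown, RNA polymerase pairs each base (A→U, T→A, G↔C) to build mRNA 5'→3' directly.

5′-UGGCGAACGUAGCCUAAUAAAUAAUGAUAUGAUAUCGAACUCACGACACCAAUGGGCCAGCAAAUAGCAUAGUG-3′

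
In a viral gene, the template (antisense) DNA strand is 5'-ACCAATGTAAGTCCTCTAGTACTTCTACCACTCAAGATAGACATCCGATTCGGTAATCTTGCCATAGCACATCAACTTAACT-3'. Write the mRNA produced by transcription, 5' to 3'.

5'-AGUUAAGUUGAUGUGCUAUGGCAAGAUUACCGAAUCGGAUGUCUAUCUUGAGUGGUAGAAGUACUAGAGGACUUACAUUGGU-3'

RNA polymerase reads the template 3'→5' and synthesizes mRNA 5'→3' by base-pairing (A→U, T→A, G↔C). The complement of the template is TGGTTACATTCAGGAGATCATGAAGATGGTGAGTTCTATCTGTAGGCTAAGCCATTAGAACGGTATCGTGTAGTTGAATTGA; antiparallel, so 5'→3' the coding strand is AGTTAAGTTGATGTGCTATGGCAAGATTACCGAATCGGATGTCTATCTTGAGTGGTAGAAGTACTAGAGGACTTACATTGGT. Replace T with U for the mRNA.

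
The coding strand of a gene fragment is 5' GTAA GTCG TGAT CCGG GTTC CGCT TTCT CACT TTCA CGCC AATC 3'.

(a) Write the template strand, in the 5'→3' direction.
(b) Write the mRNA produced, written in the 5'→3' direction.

(a) The template strand is the reverse complement of the coding strand: complement CATTCAGCACTAGGCCCAAGGCGAAAGAGTGAAAGTGCGGTTAG, then reverse.
(b) mRNA matches the coding strand with T→U.

(a) 5'-GATTGGCGTGAAAGTGAGAAAGCGGAACCCGGATCACGACTTAC-3'
(b) 5′-GUAAGUCGUGAUCCGGGUUCCGCUUUCUCACUUUCACGCCAAUC-3′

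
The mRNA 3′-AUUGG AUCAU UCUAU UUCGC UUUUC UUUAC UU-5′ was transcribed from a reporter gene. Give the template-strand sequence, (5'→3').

5'-TAACCTAGTAAGATAAAGCGAAAAGAAATGAA-3'

Written 5'→3' the mRNA is UUCAUUUCUUUUCGCUUUAUCUUACUAGGUUA, so the coding DNA strand is TTCATTTCTTTTCGCTTTATCTTACTAGGTTA. The template is its reverse complement.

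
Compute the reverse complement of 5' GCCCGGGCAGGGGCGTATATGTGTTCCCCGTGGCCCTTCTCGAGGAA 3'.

5′-TTCCTCGAGAAGGGCCACGGGGAACACATATACGCCCCTGCCCGGGC-3′

Complement each base (A↔T, G↔C): CGGGCCCGTCCCCGCATATACACAAGGGGCACCGGGAAGAGCTCCTT. Then reverse.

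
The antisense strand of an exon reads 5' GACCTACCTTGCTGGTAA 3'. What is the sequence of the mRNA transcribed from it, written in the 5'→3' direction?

5'-UUACCAGCAAGGUAGGUC-3'

The mRNA has the sequence of the coding strand (reverse complement of the template) with T→U. Reverse complement of GACCTACCTTGCTGGTAA is TTACCAGCAAGGTAGGTC; then T→U.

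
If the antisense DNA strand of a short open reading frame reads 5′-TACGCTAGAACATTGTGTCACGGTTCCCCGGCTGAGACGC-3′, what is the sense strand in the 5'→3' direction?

5′-GCGTCTCAGCCGGGGAACCGTGACACAATGTTCTAGCGTA-3′

The coding strand is complementary and antiparallel to the template: take the complement (A↔T, G↔C) and reverse.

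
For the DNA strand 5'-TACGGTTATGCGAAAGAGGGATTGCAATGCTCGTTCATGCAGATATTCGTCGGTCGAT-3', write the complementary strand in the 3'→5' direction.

3'-ATGCCAATACGCTTTCTCCCTAACGTTACGAGCAAGTACGTCTATAAGCAGCCAGCTA-5'

Base-pairing A↔T, G↔C gives the complement. The complementary strand is antiparallel, so paired with a 5'→3' strand it runs 3'→5'.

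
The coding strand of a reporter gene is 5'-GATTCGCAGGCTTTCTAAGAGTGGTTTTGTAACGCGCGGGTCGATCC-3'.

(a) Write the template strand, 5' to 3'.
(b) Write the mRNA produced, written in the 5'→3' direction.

(a) 5'-GGATCGACCCGCGCGTTACAAAACCACTCTTAGAAAGCCTGCGAATC-3'
(b) 5'-GAUUCGCAGGCUUUCUAAGAGUGGUUUUGUAACGCGCGGGUCGAUCC-3'

(a) The template strand is the reverse complement of the coding strand: complement CTAAGCGTCCGAAAGATTCTCACCAAAACATTGCGCGCCCAGCTAGG, then reverse.
(b) mRNA matches the coding strand with T→U.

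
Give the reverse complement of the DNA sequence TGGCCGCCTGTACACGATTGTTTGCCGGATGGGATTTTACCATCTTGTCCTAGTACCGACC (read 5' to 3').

Reading the sequence 3'→5' and pairing each base (A↔T, G↔C) gives the reverse complement directly.

5'-GGTCGGTACTAGGACAAGATGGTAAAATCCCATCCGGCAAACAATCGTGTACAGGCGGCCA-3'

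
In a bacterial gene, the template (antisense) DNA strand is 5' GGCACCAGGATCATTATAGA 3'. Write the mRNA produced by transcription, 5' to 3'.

The mRNA has the sequence of the coding strand (reverse complement of the template) with T→U. Reverse complement of GGCACCAGGATCATTATAGA is TCTATAATGATCCTGGTGCC; then T→U.

5'-UCUAUAAUGAUCCUGGUGCC-3'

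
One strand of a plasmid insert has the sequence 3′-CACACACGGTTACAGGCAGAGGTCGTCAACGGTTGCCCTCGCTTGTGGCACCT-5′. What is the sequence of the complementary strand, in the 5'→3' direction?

The strand is given 3'→5', so its complement runs 5'→3' in the same left-to-right order: pair each base A↔T, G↔C.

5'-GTGTGTGCCAATGTCCGTCTCCAGCAGTTGCCAACGGGAGCGAACACCGTGGA-3'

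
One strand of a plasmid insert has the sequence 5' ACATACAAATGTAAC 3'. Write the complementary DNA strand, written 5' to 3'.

5'-GTTACATTTGTATGT-3'

The complement of ACATACAAATGTAAC is TGTATGTTTACATTG (A↔T, G↔C). DNA strands are antiparallel, so the complementary strand runs 3'→5'; reversing gives the 5'→3' form.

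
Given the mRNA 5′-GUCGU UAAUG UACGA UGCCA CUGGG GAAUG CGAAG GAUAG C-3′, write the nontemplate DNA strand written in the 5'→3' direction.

The coding DNA strand has the same 5'→3' sequence as the mRNA with U replaced by T.

5'-GTCGTTAATGTACGATGCCACTGGGGAATGCGAAGGATAGC-3'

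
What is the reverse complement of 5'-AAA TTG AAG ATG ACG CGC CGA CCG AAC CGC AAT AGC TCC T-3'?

5'-AGGAGCTATTGCGGTTCGGTCGGCGCGTCATCTTCAATTT-3'

Complement each base (A↔T, G↔C): TTTAACTTCTACTGCGCGGCTGGCTTGGCGTTATCGAGGA. Then reverse.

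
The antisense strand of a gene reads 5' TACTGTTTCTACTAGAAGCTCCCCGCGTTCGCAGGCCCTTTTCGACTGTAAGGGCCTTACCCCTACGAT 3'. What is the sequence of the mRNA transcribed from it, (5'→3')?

RNA polymerase reads the template 3'→5' and synthesizes mRNA 5'→3' by base-pairing (A→U, T→A, G↔C). The complement of the template is ATGACAAAGATGATCTTCGAGGGGCGCAAGCGTCCGGGAAAAGCTGACATTCCCGGAATGGGGATGCTA; antiparallel, so 5'→3' the coding strand is ATCGTAGGGGTAAGGCCCTTACAGTCGAAAAGGGCCTGCGAACGCGGGGAGCTTCTAGTAGAAACAGTA. Replace T with U for the mRNA.

5'-AUCGUAGGGGUAAGGCCCUUACAGUCGAAAAGGGCCUGCGAACGCGGGGAGCUUCUAGUAGAAACAGUA-3'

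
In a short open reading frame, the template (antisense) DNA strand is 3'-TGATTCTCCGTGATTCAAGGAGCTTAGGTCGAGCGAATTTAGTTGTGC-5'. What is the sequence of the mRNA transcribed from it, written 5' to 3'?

Reading the template 3'→5' as shown, RNA polymerase pairs each base (A→U, T→A, G↔C) to build mRNA 5'→3' directly.

5'-ACUAAGAGGCACUAAGUUCCUCGAAUCCAGCUCGCUUAAAUCAACACG-3'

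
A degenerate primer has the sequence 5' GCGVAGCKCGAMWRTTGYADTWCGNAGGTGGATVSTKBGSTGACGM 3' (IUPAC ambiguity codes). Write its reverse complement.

5'-KCGTCASCVMASBATCCACCTNCGWAHTRCAAYWKTCGMGCTBCGC-3'

Standard pairs A↔T, G↔C; ambiguity codes pair R↔Y, M↔K, W↔W, S↔S, B↔V, D↔H, N↔N. Complement (CGCBTCGMGCTKWYAACRTHAWGCNTCCACCTABSAMVCSACTGCK), then reverse for 5'→3'.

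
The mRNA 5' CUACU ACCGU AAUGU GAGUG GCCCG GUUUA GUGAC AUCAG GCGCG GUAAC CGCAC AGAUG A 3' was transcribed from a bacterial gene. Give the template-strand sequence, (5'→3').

5′-TCATCTGTGCGGTTACCGCGCCTGATGTCACTAAACCGGGCCACTCACATTACGGTAGTAG-3′

Replace U with T to get the coding DNA strand: CTACTACCGTAATGTGAGTGGCCCGGTTTAGTGACATCAGGCGCGGTAACCGCACAGATGA. The template strand is its reverse complement (complement GATGATGGCATTACACTCACCGGGCCAAATCACTGTAGTCCGCGCCATTGGCGTGTCTACT, then reverse).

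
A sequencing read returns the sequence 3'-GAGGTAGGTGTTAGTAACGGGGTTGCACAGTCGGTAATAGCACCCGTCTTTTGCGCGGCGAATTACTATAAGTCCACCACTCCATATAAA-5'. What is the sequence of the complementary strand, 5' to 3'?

5'-CTCCATCCACAATCATTGCCCCAACGTGTCAGCCATTATCGTGGGCAGAAAACGCGCCGCTTAATGATATTCAGGTGGTGAGGTATATTT-3'

The strand is given 3'→5', so its complement runs 5'→3' in the same left-to-right order: pair each base A↔T, G↔C.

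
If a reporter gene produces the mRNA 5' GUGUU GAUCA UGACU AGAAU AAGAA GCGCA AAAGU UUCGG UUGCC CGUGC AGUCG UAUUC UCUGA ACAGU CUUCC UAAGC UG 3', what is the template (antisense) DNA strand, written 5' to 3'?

Replace U with T to get the coding DNA strand: GTGTTGATCATGACTAGAATAAGAAGCGCAAAAGTTTCGGTTGCCCGTGCAGTCGTATTCTCTGAACAGTCTTCCTAAGCTG. The template strand is its reverse complement (complement CACAACTAGTACTGATCTTATTCTTCGCGTTTTCAAAGCCAACGGGCACGTCAGCATAAGAGACTTGTCAGAAGGATTCGAC, then reverse).

5′-CAGCTTAGGAAGACTGTTCAGAGAATACGACTGCACGGGCAACCGAAACTTTTGCGCTTCTTATTCTAGTCATGATCAACAC-3′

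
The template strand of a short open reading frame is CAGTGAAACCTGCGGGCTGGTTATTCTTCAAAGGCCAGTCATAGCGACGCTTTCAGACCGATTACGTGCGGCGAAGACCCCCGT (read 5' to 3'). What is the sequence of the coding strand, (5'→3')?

The coding strand is complementary and antiparallel to the template: take the complement (A↔T, G↔C) and reverse.

5'-ACGGGGGTCTTCGCCGCACGTAATCGGTCTGAAAGCGTCGCTATGACTGGCCTTTGAAGAATAACCAGCCCGCAGGTTTCACTG-3'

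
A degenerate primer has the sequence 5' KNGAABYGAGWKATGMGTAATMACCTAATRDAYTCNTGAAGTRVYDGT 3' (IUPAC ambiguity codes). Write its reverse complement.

5′-ACHRBYACTTCANGARTHYATTAGGTKATTACKCATMWCTCRVTTCNM-3′

Standard pairs A↔T, G↔C; ambiguity codes pair R↔Y, M↔K, W↔W, B↔V, D↔H, N↔N. Complement (MNCTTVRCTCWMTACKCATTAKTGGATTAYHTRAGNACTTCAYBRHCA), then reverse for 5'→3'.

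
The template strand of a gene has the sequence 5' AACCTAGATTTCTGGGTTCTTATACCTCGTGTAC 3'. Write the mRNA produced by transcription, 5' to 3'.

The mRNA has the sequence of the coding strand (reverse complement of the template) with T→U. Reverse complement of AACCTAGATTTCTGGGTTCTTATACCTCGTGTAC is GTACACGAGGTATAAGAACCCAGAAATCTAGGTT; then T→U.

5'-GUACACGAGGUAUAAGAACCCAGAAAUCUAGGUU-3'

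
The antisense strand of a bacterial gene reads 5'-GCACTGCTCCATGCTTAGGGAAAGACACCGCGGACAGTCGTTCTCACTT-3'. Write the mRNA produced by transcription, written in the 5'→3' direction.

5'-AAGUGAGAACGACUGUCCGCGGUGUCUUUCCCUAAGCAUGGAGCAGUGC-3'

The mRNA has the sequence of the coding strand (reverse complement of the template) with T→U. Reverse complement of GCACTGCTCCATGCTTAGGGAAAGACACCGCGGACAGTCGTTCTCACTT is AAGTGAGAACGACTGTCCGCGGTGTCTTTCCCTAAGCATGGAGCAGTGC; then T→U.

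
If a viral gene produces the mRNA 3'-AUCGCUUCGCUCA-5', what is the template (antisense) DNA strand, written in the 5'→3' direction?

5'-TAGCGAAGCGAGT-3'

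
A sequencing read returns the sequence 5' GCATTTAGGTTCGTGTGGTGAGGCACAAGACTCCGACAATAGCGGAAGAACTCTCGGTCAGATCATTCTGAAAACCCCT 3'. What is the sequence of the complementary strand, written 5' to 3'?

The complement of GCATTTAGGTTCGTGTGGTGAGGCACAAGACTCCGACAATAGCGGAAGAACTCTCGGTCAGATCATTCTGAAAACCCCT is CGTAAATCCAAGCACACCACTCCGTGTTCTGAGGCTGTTATCGCCTTCTTGAGAGCCAGTCTAGTAAGACTTTTGGGGA (A↔T, G↔C). DNA strands are antiparallel, so the complementary strand runs 3'→5'; reversing gives the 5'→3' form.

5'-AGGGGTTTTCAGAATGATCTGACCGAGAGTTCTTCCGCTATTGTCGGAGTCTTGTGCCTCACCACACGAACCTAAATGC-3'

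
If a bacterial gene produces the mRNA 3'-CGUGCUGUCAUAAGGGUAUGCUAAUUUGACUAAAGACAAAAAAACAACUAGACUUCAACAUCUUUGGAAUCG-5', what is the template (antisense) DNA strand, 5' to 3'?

Written 5'→3' the mRNA is GCUAAGGUUUCUACAACUUCAGAUCAACAAAAAAACAGAAAUCAGUUUAAUCGUAUGGGAAUACUGUCGUGC, so the coding DNA strand is GCTAAGGTTTCTACAACTTCAGATCAACAAAAAAACAGAAATCAGTTTAATCGTATGGGAATACTGTCGTGC. The template is its reverse complement.

5'-GCACGACAGTATTCCCATACGATTAAACTGATTTCTGTTTTTTTGTTGATCTGAAGTTGTAGAAACCTTAGC-3'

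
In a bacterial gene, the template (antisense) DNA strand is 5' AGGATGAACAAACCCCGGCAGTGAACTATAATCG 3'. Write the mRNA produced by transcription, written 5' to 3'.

5'-CGAUUAUAGUUCACUGCCGGGGUUUGUUCAUCCU-3'

The mRNA has the sequence of the coding strand (reverse complement of the template) with T→U. Reverse complement of AGGATGAACAAACCCCGGCAGTGAACTATAATCG is CGATTATAGTTCACTGCCGGGGTTTGTTCATCCT; then T→U.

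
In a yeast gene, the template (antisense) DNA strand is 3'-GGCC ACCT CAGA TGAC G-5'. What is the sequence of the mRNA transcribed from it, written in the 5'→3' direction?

5'-CCGGUGGAGUCUACUGC-3'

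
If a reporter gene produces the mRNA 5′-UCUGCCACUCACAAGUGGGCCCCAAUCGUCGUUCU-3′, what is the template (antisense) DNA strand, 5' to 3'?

Replace U with T to get the coding DNA strand: TCTGCCACTCACAAGTGGGCCCCAATCGTCGTTCT. The template strand is its reverse complement (complement AGACGGTGAGTGTTCACCCGGGGTTAGCAGCAAGA, then reverse).

5'-AGAACGACGATTGGGGCCCACTTGTGAGTGGCAGA-3'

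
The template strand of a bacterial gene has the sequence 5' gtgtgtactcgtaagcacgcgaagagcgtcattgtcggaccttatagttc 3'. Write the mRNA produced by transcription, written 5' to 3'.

RNA polymerase reads the template 3'→5' and synthesizes mRNA 5'→3' by base-pairing (A→U, T→A, G↔C). The complement of the template is CACACATGAGCATTCGTGCGCTTCTCGCAGTAACAGCCTGGAATATCAAG; antiparallel, so 5'→3' the coding strand is GAACTATAAGGTCCGACAATGACGCTCTTCGCGTGCTTACGAGTACACAC. Replace T with U for the mRNA.

5′-GAACUAUAAGGUCCGACAAUGACGCUCUUCGCGUGCUUACGAGUACACAC-3′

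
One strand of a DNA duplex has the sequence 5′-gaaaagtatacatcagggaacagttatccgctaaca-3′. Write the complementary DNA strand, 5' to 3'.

Pairing A↔T and G↔C gives CTTTTCATATGTAGTCCCTTGTCAATAGGCGATTGT, running 3'→5'. Reverse for the 5'→3' convention.

5'-TGTTAGCGGATAACTGTTCCCTGATGTATACTTTTC-3'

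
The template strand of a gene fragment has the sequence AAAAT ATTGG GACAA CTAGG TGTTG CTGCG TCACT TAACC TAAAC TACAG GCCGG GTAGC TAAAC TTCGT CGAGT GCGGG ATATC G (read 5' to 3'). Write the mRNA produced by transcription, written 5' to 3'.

The mRNA has the sequence of the coding strand (reverse complement of the template) with T→U. Reverse complement of AAAATATTGGGACAACTAGGTGTTGCTGCGTCACTTAACCTAAACTACAGGCCGGGTAGCTAAACTTCGTCGAGTGCGGGATATCG is CGATATCCCGCACTCGACGAAGTTTAGCTACCCGGCCTGTAGTTTAGGTTAAGTGACGCAGCAACACCTAGTTGTCCCAATATTTT; then T→U.

5′-CGAUAUCCCGCACUCGACGAAGUUUAGCUACCCGGCCUGUAGUUUAGGUUAAGUGACGCAGCAACACCUAGUUGUCCCAAUAUUUU-3′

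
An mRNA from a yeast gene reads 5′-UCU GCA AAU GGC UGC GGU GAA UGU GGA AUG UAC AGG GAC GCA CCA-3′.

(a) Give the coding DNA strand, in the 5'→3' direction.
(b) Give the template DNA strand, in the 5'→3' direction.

(a) The coding strand matches the mRNA with U→T.
(b) The template strand is the reverse complement of the coding strand.

(a) 5'-TCTGCAAATGGCTGCGGTGAATGTGGAATGTACAGGGACGCACCA-3'
(b) 5'-TGGTGCGTCCCTGTACATTCCACATTCACCGCAGCCATTTGCAGA-3'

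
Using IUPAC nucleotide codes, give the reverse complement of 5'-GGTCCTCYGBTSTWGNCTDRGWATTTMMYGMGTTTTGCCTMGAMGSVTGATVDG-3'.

5'-CHBATCABSCKTCKAGGCAAAACKCRKKAAATWCYHAGNCWASAVCRGAGGACC-3'

Standard pairs A↔T, G↔C; ambiguity codes pair R↔Y, M↔K, W↔W, S↔S, B↔V, D↔H, N↔N. Complement (CCAGGAGRCVASAWCNGAHYCWTAAAKKRCKCAAAACGGAKCTKCSBACTABHC), then reverse for 5'→3'.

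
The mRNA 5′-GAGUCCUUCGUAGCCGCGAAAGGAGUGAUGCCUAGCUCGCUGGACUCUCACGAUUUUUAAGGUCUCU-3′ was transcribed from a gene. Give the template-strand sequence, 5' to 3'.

Replace U with T to get the coding DNA strand: GAGTCCTTCGTAGCCGCGAAAGGAGTGATGCCTAGCTCGCTGGACTCTCACGATTTTTAAGGTCTCT. The template strand is its reverse complement (complement CTCAGGAAGCATCGGCGCTTTCCTCACTACGGATCGAGCGACCTGAGAGTGCTAAAAATTCCAGAGA, then reverse).

5'-AGAGACCTTAAAAATCGTGAGAGTCCAGCGAGCTAGGCATCACTCCTTTCGCGGCTACGAAGGACTC-3'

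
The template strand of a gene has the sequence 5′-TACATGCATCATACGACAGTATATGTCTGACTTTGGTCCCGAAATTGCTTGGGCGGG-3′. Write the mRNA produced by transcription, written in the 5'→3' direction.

5'-CCCGCCCAAGCAAUUUCGGGACCAAAGUCAGACAUAUACUGUCGUAUGAUGCAUGUA-3'

The mRNA has the sequence of the coding strand (reverse complement of the template) with T→U. Reverse complement of TACATGCATCATACGACAGTATATGTCTGACTTTGGTCCCGAAATTGCTTGGGCGGG is CCCGCCCAAGCAATTTCGGGACCAAAGTCAGACATATACTGTCGTATGATGCATGTA; then T→U.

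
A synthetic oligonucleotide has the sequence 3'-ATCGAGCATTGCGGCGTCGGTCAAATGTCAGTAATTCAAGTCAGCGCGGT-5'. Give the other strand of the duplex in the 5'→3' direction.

5′-TAGCTCGTAACGCCGCAGCCAGTTTACAGTCATTAAGTTCAGTCGCGCCA-3′

The strand is given 3'→5', so its complement runs 5'→3' in the same left-to-right order: pair each base A↔T, G↔C.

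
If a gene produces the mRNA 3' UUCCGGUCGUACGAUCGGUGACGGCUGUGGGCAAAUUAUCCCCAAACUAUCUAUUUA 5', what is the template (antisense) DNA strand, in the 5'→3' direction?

5'-AAGGCCAGCATGCTAGCCACTGCCGACACCCGTTTAATAGGGGTTTGATAGATAAAT-3'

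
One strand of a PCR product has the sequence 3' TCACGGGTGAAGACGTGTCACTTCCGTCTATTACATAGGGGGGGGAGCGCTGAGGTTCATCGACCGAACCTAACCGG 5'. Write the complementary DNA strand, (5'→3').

The strand is given 3'→5', so its complement runs 5'→3' in the same left-to-right order: pair each base A↔T, G↔C.

5'-AGTGCCCACTTCTGCACAGTGAAGGCAGATAATGTATCCCCCCCCTCGCGACTCCAAGTAGCTGGCTTGGATTGGCC-3'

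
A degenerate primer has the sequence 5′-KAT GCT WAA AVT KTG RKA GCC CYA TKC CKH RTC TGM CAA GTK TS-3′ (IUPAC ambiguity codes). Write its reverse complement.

5'-SAMACTTGKCAGAYDMGGMATRGGGCTMYCAMABTTTWAGCATM-3'

Standard pairs A↔T, G↔C; ambiguity codes pair R↔Y, M↔K, W↔W, S↔S, H↔D, V↔B. Complement (MTACGAWTTTBAMACYMTCGGGRTAMGGMDYAGACKGTTCAMAS), then reverse for 5'→3'.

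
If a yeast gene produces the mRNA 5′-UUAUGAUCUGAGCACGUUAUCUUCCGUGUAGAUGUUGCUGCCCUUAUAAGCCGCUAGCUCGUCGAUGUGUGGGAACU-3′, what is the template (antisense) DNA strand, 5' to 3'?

Replace U with T to get the coding DNA strand: TTATGATCTGAGCACGTTATCTTCCGTGTAGATGTTGCTGCCCTTATAAGCCGCTAGCTCGTCGATGTGTGGGAACT. The template strand is its reverse complement (complement AATACTAGACTCGTGCAATAGAAGGCACATCTACAACGACGGGAATATTCGGCGATCGAGCAGCTACACACCCTTGA, then reverse).

5′-AGTTCCCACACATCGACGAGCTAGCGGCTTATAAGGGCAGCAACATCTACACGGAAGATAACGTGCTCAGATCATAA-3′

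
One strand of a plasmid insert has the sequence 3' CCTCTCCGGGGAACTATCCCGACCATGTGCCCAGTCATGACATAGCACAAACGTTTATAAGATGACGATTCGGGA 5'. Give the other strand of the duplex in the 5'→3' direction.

5′-GGAGAGGCCCCTTGATAGGGCTGGTACACGGGTCAGTACTGTATCGTGTTTGCAAATATTCTACTGCTAAGCCCT-3′

The strand is given 3'→5', so its complement runs 5'→3' in the same left-to-right order: pair each base A↔T, G↔C.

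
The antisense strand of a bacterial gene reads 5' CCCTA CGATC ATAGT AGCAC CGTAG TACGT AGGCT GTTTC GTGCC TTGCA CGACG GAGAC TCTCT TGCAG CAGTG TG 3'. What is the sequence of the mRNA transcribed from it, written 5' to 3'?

RNA polymerase reads the template 3'→5' and synthesizes mRNA 5'→3' by base-pairing (A→U, T→A, G↔C). The complement of the template is GGGATGCTAGTATCATCGTGGCATCATGCATCCGACAAAGCACGGAACGTGCTGCCTCTGAGAGAACGTCGTCACAC; antiparallel, so 5'→3' the coding strand is CACACTGCTGCAAGAGAGTCTCCGTCGTGCAAGGCACGAAACAGCCTACGTACTACGGTGCTACTATGATCGTAGGG. Replace T with U for the mRNA.

5'-CACACUGCUGCAAGAGAGUCUCCGUCGUGCAAGGCACGAAACAGCCUACGUACUACGGUGCUACUAUGAUCGUAGGG-3'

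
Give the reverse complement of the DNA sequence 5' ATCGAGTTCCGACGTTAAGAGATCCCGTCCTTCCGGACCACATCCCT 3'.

5'-AGGGATGTGGTCCGGAAGGACGGGATCTCTTAACGTCGGAACTCGAT-3'

Complement each base (A↔T, G↔C): TAGCTCAAGGCTGCAATTCTCTAGGGCAGGAAGGCCTGGTGTAGGGA. Then reverse.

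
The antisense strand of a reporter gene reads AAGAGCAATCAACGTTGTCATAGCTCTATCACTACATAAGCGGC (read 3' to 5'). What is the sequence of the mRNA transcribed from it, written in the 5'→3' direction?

Reading the template 3'→5' as shown, RNA polymerase pairs each base (A→U, T→A, G↔C) to build mRNA 5'→3' directly.

5'-UUCUCGUUAGUUGCAACAGUAUCGAGAUAGUGAUGUAUUCGCCG-3'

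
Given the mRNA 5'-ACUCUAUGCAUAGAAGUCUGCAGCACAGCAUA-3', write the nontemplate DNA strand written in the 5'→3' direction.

The coding DNA strand has the same 5'→3' sequence as the mRNA with U replaced by T.

5'-ACTCTATGCATAGAAGTCTGCAGCACAGCATA-3'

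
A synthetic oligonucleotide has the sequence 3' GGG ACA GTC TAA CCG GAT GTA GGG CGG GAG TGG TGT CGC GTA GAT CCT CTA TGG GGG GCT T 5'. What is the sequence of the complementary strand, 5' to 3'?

5′-CCCTGTCAGATTGGCCTACATCCCGCCCTCACCACAGCGCATCTAGGAGATACCCCCCGAA-3′

The strand is given 3'→5', so its complement runs 5'→3' in the same left-to-right order: pair each base A↔T, G↔C.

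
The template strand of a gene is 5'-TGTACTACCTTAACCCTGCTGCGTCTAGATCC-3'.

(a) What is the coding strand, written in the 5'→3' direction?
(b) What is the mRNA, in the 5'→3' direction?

(a) 5'-GGATCTAGACGCAGCAGGGTTAAGGTAGTACA-3'
(b) 5'-GGAUCUAGACGCAGCAGGGUUAAGGUAGUACA-3'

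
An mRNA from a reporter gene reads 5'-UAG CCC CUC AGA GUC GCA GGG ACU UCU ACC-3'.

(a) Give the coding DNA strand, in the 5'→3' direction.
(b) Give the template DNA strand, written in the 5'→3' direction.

(a) The coding strand matches the mRNA with U→T.
(b) The template strand is the reverse complement of the coding strand.

(a) 5'-TAGCCCCTCAGAGTCGCAGGGACTTCTACC-3'
(b) 5'-GGTAGAAGTCCCTGCGACTCTGAGGGGCTA-3'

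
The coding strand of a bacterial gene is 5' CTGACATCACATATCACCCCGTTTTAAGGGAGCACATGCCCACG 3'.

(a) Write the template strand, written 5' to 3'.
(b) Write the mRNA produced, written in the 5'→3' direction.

(a) 5'-CGTGGGCATGTGCTCCCTTAAAACGGGGTGATATGTGATGTCAG-3'
(b) 5'-CUGACAUCACAUAUCACCCCGUUUUAAGGGAGCACAUGCCCACG-3'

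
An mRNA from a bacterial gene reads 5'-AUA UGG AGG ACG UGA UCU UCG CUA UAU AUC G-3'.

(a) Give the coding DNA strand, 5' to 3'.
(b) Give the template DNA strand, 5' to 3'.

(a) 5'-ATATGGAGGACGTGATCTTCGCTATATATCG-3'
(b) 5'-CGATATATAGCGAAGATCACGTCCTCCATAT-3'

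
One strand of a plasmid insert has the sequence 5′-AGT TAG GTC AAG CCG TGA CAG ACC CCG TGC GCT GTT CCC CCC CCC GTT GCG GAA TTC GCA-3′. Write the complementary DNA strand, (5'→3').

5′-TGCGAATTCCGCAACGGGGGGGGGAACAGCGCACGGGGTCTGTCACGGCTTGACCTAACT-3′

The complement of AGTTAGGTCAAGCCGTGACAGACCCCGTGCGCTGTTCCCCCCCCCGTTGCGGAATTCGCA is TCAATCCAGTTCGGCACTGTCTGGGGCACGCGACAAGGGGGGGGGCAACGCCTTAAGCGT (A↔T, G↔C). DNA strands are antiparallel, so the complementary strand runs 3'→5'; reversing gives the 5'→3' form.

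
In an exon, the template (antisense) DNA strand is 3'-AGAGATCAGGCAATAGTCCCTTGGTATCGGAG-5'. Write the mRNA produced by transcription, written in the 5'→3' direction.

Reading the template 3'→5' as shown, RNA polymerase pairs each base (A→U, T→A, G↔C) to build mRNA 5'→3' directly.

5′-UCUCUAGUCCGUUAUCAGGGAACCAUAGCCUC-3′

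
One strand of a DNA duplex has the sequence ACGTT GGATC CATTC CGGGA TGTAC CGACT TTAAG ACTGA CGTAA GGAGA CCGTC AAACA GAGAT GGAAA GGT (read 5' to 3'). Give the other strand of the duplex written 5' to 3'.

5′-ACCTTTCCATCTCTGTTTGACGGTCTCCTTACGTCAGTCTTAAAGTCGGTACATCCCGGAATGGATCCAACGT-3′

The complement of ACGTTGGATCCATTCCGGGATGTACCGACTTTAAGACTGACGTAAGGAGACCGTCAAACAGAGATGGAAAGGT is TGCAACCTAGGTAAGGCCCTACATGGCTGAAATTCTGACTGCATTCCTCTGGCAGTTTGTCTCTACCTTTCCA (A↔T, G↔C). DNA strands are antiparallel, so the complementary strand runs 3'→5'; reversing gives the 5'→3' form.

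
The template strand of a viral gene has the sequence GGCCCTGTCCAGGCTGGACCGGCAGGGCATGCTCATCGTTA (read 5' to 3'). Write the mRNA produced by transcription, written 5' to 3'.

5′-UAACGAUGAGCAUGCCCUGCCGGUCCAGCCUGGACAGGGCC-3′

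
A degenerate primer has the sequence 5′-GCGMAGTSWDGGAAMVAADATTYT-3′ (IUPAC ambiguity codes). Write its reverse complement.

5'-ARAATHTTBKTTCCHWSACTKCGC-3'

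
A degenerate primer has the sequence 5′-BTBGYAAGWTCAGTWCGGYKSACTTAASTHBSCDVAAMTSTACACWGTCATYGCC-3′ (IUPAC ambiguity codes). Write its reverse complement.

5'-GGCRATGACWGTGTASAKTTBHGSVDASTTAAGTSMRCCGWACTGAWCTTRCVAV-3'

Standard pairs A↔T, G↔C; ambiguity codes pair Y↔R, M↔K, W↔W, S↔S, B↔V, D↔H. Complement (VAVCRTTCWAGTCAWGCCRMSTGAATTSADVSGHBTTKASATGTGWCAGTARCGG), then reverse for 5'→3'.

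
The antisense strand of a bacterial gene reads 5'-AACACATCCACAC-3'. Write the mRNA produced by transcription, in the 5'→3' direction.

5'-GUGUGGAUGUGUU-3'

RNA polymerase reads the template 3'→5' and synthesizes mRNA 5'→3' by base-pairing (A→U, T→A, G↔C). The complement of the template is TTGTGTAGGTGTG; antiparallel, so 5'→3' the coding strand is GTGTGGATGTGTT. Replace T with U for the mRNA.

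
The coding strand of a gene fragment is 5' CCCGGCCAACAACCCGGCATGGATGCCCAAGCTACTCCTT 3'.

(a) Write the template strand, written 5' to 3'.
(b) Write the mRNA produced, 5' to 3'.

(a) 5'-AAGGAGTAGCTTGGGCATCCATGCCGGGTTGTTGGCCGGG-3'
(b) 5'-CCCGGCCAACAACCCGGCAUGGAUGCCCAAGCUACUCCUU-3'

(a) The template strand is the reverse complement of the coding strand: complement GGGCCGGTTGTTGGGCCGTACCTACGGGTTCGATGAGGAA, then reverse.
(b) mRNA matches the coding strand with T→U.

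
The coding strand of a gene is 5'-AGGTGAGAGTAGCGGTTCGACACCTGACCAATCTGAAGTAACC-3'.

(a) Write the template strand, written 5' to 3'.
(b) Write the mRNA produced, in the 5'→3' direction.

(a) The template strand is the reverse complement of the coding strand: complement TCCACTCTCATCGCCAAGCTGTGGACTGGTTAGACTTCATTGG, then reverse.
(b) mRNA matches the coding strand with T→U.

(a) 5'-GGTTACTTCAGATTGGTCAGGTGTCGAACCGCTACTCTCACCT-3'
(b) 5'-AGGUGAGAGUAGCGGUUCGACACCUGACCAAUCUGAAGUAACC-3'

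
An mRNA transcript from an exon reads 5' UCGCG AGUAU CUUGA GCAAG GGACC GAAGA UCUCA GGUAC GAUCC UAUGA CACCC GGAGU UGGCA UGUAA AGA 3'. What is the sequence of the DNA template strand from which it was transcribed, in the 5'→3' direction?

5'-TCTTTACATGCCAACTCCGGGTGTCATAGGATCGTACCTGAGATCTTCGGTCCCTTGCTCAAGATACTCGCGA-3'

Replace U with T to get the coding DNA strand: TCGCGAGTATCTTGAGCAAGGGACCGAAGATCTCAGGTACGATCCTATGACACCCGGAGTTGGCATGTAAAGA. The template strand is its reverse complement (complement AGCGCTCATAGAACTCGTTCCCTGGCTTCTAGAGTCCATGCTAGGATACTGTGGGCCTCAACCGTACATTTCT, then reverse).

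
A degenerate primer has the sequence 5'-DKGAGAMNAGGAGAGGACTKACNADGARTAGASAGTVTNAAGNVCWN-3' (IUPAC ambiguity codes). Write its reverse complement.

5'-NWGBNCTTNABACTSTCTAYTCHTNGTMAGTCCTCTCCTNKTCTCMH-3'

Standard pairs A↔T, G↔C; ambiguity codes pair R↔Y, M↔K, W↔W, S↔S, D↔H, V↔B, N↔N. Complement (HMCTCTKNTCCTCTCCTGAMTGNTHCTYATCTSTCABANTTCNBGWN), then reverse for 5'→3'.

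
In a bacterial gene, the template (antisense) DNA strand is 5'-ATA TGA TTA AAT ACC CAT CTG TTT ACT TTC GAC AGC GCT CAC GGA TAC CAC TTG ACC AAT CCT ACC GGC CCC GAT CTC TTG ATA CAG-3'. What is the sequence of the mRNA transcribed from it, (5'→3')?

RNA polymerase reads the template 3'→5' and synthesizes mRNA 5'→3' by base-pairing (A→U, T→A, G↔C). The complement of the template is TATACTAATTTATGGGTAGACAAATGAAAGCTGTCGCGAGTGCCTATGGTGAACTGGTTAGGATGGCCGGGGCTAGAGAACTATGTC; antiparallel, so 5'→3' the coding strand is CTGTATCAAGAGATCGGGGCCGGTAGGATTGGTCAAGTGGTATCCGTGAGCGCTGTCGAAAGTAAACAGATGGGTATTTAATCATAT. Replace T with U for the mRNA.

5′-CUGUAUCAAGAGAUCGGGGCCGGUAGGAUUGGUCAAGUGGUAUCCGUGAGCGCUGUCGAAAGUAAACAGAUGGGUAUUUAAUCAUAU-3′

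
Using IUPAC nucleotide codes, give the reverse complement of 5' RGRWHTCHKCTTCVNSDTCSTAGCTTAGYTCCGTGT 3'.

Standard pairs A↔T, G↔C; ambiguity codes pair R↔Y, K↔M, W↔W, S↔S, D↔H, V↔B, N↔N. Complement (YCYWDAGDMGAAGBNSHAGSATCGAATCRAGGCACA), then reverse for 5'→3'.

5'-ACACGGARCTAAGCTASGAHSNBGAAGMDGADWYCY-3'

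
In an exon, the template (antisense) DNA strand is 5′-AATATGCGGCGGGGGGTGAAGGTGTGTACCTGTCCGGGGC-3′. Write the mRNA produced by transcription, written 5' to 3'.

5'-GCCCCGGACAGGUACACACCUUCACCCCCCGCCGCAUAUU-3'

RNA polymerase reads the template 3'→5' and synthesizes mRNA 5'→3' by base-pairing (A→U, T→A, G↔C). The complement of the template is TTATACGCCGCCCCCCACTTCCACACATGGACAGGCCCCG; antiparallel, so 5'→3' the coding strand is GCCCCGGACAGGTACACACCTTCACCCCCCGCCGCATATT. Replace T with U for the mRNA.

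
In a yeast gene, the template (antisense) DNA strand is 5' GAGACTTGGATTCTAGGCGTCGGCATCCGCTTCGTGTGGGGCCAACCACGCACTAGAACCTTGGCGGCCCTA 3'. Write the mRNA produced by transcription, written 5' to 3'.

The mRNA has the sequence of the coding strand (reverse complement of the template) with T→U. Reverse complement of GAGACTTGGATTCTAGGCGTCGGCATCCGCTTCGTGTGGGGCCAACCACGCACTAGAACCTTGGCGGCCCTA is TAGGGCCGCCAAGGTTCTAGTGCGTGGTTGGCCCCACACGAAGCGGATGCCGACGCCTAGAATCCAAGTCTC; then T→U.

5'-UAGGGCCGCCAAGGUUCUAGUGCGUGGUUGGCCCCACACGAAGCGGAUGCCGACGCCUAGAAUCCAAGUCUC-3'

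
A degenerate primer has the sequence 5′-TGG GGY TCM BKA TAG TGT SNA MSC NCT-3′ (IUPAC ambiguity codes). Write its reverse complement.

Standard pairs A↔T, G↔C; ambiguity codes pair Y↔R, M↔K, S↔S, B↔V, N↔N. Complement (ACCCCRAGKVMTATCACASNTKSGNGA), then reverse for 5'→3'.

5'-AGNGSKTNSACACTATMVKGARCCCCA-3'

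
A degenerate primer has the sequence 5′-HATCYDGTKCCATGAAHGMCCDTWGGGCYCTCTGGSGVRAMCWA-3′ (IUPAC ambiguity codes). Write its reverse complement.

5'-TWGKTYBCSCCAGAGRGCCCWAHGGKCDTTCATGGMACHRGATD-3'

Standard pairs A↔T, G↔C; ambiguity codes pair R↔Y, M↔K, W↔W, S↔S, D↔H, V↔B. Complement (DTAGRHCAMGGTACTTDCKGGHAWCCCGRGAGACCSCBYTKGWT), then reverse for 5'→3'.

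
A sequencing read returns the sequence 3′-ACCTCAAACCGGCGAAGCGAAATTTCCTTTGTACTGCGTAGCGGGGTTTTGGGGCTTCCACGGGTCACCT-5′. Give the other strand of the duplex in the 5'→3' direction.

5'-TGGAGTTTGGCCGCTTCGCTTTAAAGGAAACATGACGCATCGCCCCAAAACCCCGAAGGTGCCCAGTGGA-3'

The strand is given 3'→5', so its complement runs 5'→3' in the same left-to-right order: pair each base A↔T, G↔C.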